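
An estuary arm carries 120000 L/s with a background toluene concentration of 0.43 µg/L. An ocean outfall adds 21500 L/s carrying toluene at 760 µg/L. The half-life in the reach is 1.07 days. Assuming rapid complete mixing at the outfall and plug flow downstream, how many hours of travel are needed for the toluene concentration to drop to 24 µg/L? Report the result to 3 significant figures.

Flow-weighted average: C = (120000·0.4300 + 21500·760.0) / 141500 = 16390000/141500 = 115.8 µg/L.
Half-life 1.07 d → k = ln 2 / 1.07 = 0.6478 d⁻¹.
115.8·exp(−k·t) = 24 → t = ln(115.8/24)/k = 210000 s = 58.32 h.

58.3 h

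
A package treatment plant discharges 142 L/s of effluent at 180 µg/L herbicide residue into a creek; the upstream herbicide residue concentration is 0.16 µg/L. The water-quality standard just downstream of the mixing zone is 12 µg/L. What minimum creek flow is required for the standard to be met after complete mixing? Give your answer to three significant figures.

Set C_mix = 12: (Q·0.1600 + 142.0·180.0) / (Q + 142.0) = 12
→ Q = 142.0·(180.0 − 12)/(12 − 0.1600) = 2015 L/s.

2010 L/s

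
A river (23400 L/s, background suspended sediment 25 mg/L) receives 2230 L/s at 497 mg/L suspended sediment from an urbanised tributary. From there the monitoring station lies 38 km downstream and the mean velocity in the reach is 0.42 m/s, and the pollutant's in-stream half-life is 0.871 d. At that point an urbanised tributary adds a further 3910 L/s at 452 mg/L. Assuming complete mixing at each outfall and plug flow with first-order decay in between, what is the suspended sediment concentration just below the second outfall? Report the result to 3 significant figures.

Mixed concentration C = ΣQC/ΣQ = (23400·25.00 + 2230·497.0) / 25630 = 1693000/25630 = 66.07 mg/L; combined flow 25630 L/s.
Travel time t = 38·1000 / 0.42 = 90480 s = 25.13 h.
Half-life 0.871 d → k = ln 2 / 0.871 = 0.7958 d⁻¹.
Decay over the reach: 66.07·exp(−kt) = 66.07·0.4346 = 28.71 mg/L.
Second outfall: C = (25630·28.71 + 3910·452.0)/29540 = 84.74 mg/L.

84.7 mg/L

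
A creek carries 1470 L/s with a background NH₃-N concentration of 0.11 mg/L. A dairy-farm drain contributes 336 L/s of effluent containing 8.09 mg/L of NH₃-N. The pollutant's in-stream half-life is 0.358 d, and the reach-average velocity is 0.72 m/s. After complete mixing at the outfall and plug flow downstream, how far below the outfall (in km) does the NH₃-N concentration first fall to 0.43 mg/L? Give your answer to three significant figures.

Conservation of mass: C = (1470·0.1100 + 336.0·8.090) / 1806 = 2880/1806 = 1.595 mg/L.
Half-life 0.358 d → k = ln 2 / 0.358 = 1.936 d⁻¹.
Set 1.595·exp(−k·t) = 0.43 → t = ln(1.595/0.43)/k = 58490 s = 16.25 h.
Distance = v·t = 0.72·58490 = 42110 m = 42.11 km.

42.1 km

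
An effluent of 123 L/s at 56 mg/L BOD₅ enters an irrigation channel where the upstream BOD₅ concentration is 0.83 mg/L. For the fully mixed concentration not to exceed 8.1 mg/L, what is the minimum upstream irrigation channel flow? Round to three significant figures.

810 L/s

Set C_mix = 8.1: (Q·0.8300 + 123.0·56.00) / (Q + 123.0) = 8.1
→ Q = 123.0·(56.00 − 8.1)/(8.1 − 0.8300) = 810.4 L/s.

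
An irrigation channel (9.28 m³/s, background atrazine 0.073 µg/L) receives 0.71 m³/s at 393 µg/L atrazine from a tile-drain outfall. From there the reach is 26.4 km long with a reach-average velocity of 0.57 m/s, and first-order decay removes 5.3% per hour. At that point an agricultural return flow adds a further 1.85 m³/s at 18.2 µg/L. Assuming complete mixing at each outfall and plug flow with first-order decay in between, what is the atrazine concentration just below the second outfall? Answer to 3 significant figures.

14.6 µg/L

Mass balance: C = (9.280·0.07300 + 0.7100·393.0) / 9.990 = 279.7/9.990 = 28.00 µg/L; combined flow 9.990 m³/s.
Travel time t = 26.4·1000 / 0.57 = 46320 s = 12.87 h.
5.3%/h lost → k = −ln(1 − 0.053) = 0.05446 h⁻¹.
Applying C = C₀e^(−kt): 28.00 × 0.4963 = 13.90 µg/L.
Second outfall: C = (9.990·13.90 + 1.850·18.20)/11.84 = 14.57 µg/L.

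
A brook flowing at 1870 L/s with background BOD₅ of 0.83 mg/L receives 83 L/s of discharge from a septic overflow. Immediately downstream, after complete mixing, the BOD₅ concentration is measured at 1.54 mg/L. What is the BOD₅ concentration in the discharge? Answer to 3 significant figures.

Mass balance: 1870·0.8300 + 83.00·Cₑ = 1953·1.540
→ Cₑ = (1953·1.540 − 1870·0.8300) / 83.00 = 17.54 mg/L.

17.5 mg/L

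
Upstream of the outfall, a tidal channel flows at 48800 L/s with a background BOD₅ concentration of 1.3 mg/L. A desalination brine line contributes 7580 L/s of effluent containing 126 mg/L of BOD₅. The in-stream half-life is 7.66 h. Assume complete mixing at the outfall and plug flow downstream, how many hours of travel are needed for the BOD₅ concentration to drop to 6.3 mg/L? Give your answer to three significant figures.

11.6 h

Flow-weighted average: C = (48800·1.300 + 7580·126.0) / 56380 = 1019000/56380 = 18.07 mg/L.
Half-life 7.66 h → k = ln 2 / 7.66 = 0.09049 h⁻¹ = 2.172 d⁻¹.
18.07·exp(−k·t) = 6.3 → t = ln(18.07/6.3)/k = 41910 s = 11.64 h.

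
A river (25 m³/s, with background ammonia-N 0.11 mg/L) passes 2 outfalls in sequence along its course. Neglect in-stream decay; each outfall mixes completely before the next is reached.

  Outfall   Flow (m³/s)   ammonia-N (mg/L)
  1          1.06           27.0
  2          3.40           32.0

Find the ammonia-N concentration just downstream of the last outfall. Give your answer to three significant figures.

Below outfall 1: Q → 26.06 m³/s, C = (25.00·0.1100 + 1.060·27.00)/26.06 = 1.204 mg/L.
Below outfall 2: Q → 29.46 m³/s, C = (26.06·1.204 + 3.400·32.00)/29.46 = 4.758 mg/L.

4.76 mg/L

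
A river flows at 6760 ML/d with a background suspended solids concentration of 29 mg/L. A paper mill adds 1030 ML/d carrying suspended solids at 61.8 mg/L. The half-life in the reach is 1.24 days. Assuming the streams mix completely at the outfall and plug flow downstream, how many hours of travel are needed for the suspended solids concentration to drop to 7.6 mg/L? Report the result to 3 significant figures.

63.5 h

Mixed concentration C = ΣQC/ΣQ = (6760·29.00 + 1030·61.80) / 7790 = 259700/7790 = 33.34 mg/L.
Half-life 1.24 d → k = ln 2 / 1.24 = 0.5590 d⁻¹.
33.34·exp(−k·t) = 7.6 → t = ln(33.34/7.6)/k = 228500 s = 63.48 h.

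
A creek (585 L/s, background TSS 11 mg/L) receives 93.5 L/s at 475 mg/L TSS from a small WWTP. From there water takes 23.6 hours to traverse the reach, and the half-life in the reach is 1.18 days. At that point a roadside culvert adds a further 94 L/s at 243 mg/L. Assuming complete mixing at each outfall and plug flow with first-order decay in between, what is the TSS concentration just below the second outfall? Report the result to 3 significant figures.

66.5 mg/L

After mixing, C = (585.0·11.00 + 93.50·475.0) / 678.5 = 50850/678.5 = 74.94 mg/L; combined flow 678.5 L/s.
Half-life 1.18 d → k = ln 2 / 1.18 = 0.5874 d⁻¹.
Decay over the reach: 74.94·exp(−kt) = 74.94·0.5612 = 42.06 mg/L.
At the second outfall, C = (678.5·42.06 + 94.00·243.0) / (678.5 + 94.00) = 66.51 mg/L.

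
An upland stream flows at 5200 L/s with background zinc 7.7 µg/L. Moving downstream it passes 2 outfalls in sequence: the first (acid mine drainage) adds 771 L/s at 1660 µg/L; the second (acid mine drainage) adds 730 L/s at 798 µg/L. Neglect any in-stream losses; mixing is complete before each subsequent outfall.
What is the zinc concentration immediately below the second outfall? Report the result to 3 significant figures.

284 µg/L

Below outfall 1: Q → 5971 L/s, C = (5200·7.700 + 771.0·1660)/5971 = 221.1 µg/L.
Below outfall 2: Q → 6701 L/s, C = (5971·221.1 + 730.0·798.0)/6701 = 283.9 µg/L.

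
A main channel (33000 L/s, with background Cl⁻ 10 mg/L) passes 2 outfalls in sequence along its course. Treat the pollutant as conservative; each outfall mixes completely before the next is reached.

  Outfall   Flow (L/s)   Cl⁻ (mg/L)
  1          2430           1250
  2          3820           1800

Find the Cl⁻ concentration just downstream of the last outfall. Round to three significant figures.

261 mg/L

After outfall 1: Q = 33000 + 2430 = 35430 L/s; C = (33000·10.00 + 2430·1250)/35430 = 95.05 mg/L.
After outfall 2: Q = 35430 + 3820 = 39250 L/s; C = (35430·95.05 + 3820·1800)/39250 = 261.0 mg/L.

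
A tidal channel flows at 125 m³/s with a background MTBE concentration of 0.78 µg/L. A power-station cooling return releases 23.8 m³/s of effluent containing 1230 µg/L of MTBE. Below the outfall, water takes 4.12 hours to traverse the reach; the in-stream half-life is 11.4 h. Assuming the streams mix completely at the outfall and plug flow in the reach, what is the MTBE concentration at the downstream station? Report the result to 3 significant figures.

Mass balance: C = (125.0·0.7800 + 23.80·1230) / 148.8 = 29370/148.8 = 197.4 µg/L.
Half-life 11.4 h → k = ln 2 / 11.4 = 0.06080 h⁻¹ = 1.459 d⁻¹.
First-order decay: C = 197.4·exp(−k·t) = 197.4·0.7784 = 153.6 µg/L.

154 µg/L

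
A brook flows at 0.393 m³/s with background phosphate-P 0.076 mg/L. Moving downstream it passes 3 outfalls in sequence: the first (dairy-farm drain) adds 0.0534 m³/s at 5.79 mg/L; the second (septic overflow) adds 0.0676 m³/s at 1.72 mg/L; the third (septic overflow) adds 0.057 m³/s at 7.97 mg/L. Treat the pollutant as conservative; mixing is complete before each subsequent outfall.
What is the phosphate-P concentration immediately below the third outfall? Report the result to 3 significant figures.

Outfall 1: combined Q = 0.4464 m³/s; C = (0.3930·0.07600 + 0.05340·5.790)/0.4464 = 0.7595 mg/L.
Outfall 2: combined Q = 0.5140 m³/s; C = (0.4464·0.7595 + 0.06760·1.720)/0.5140 = 0.8858 mg/L.
Outfall 3: combined Q = 0.5710 m³/s; C = (0.5140·0.8858 + 0.05700·7.970)/0.5710 = 1.593 mg/L.

1.59 mg/L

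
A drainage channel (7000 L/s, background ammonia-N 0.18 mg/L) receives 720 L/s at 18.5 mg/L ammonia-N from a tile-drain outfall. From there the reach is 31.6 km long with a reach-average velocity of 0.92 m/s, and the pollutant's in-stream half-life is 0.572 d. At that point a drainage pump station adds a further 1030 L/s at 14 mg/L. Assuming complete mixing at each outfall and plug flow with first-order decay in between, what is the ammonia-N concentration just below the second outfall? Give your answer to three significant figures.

2.68 mg/L

Mixed concentration C = ΣQC/ΣQ = (7000·0.1800 + 720.0·18.50) / 7720 = 14580/7720 = 1.889 mg/L; combined flow 7720 L/s.
Travel time t = 31.6·1000 / 0.92 = 34350 s = 9.541 h.
Half-life 0.572 d → k = ln 2 / 0.572 = 1.212 d⁻¹.
After decay, C = 1.889 × e^(−kt) = 1.889 × 0.6177 = 1.167 mg/L.
Second outfall: C = (7720·1.167 + 1030·14.00)/8750 = 2.677 mg/L.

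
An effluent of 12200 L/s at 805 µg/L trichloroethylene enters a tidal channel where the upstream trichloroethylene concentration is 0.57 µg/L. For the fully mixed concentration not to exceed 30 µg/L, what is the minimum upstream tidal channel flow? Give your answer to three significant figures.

321000 L/s

Set C_mix = 30: (Q·0.5700 + 12200·805.0) / (Q + 12200) = 30
→ Q = 12200·(805.0 − 30)/(30 − 0.5700) = 321300 L/s.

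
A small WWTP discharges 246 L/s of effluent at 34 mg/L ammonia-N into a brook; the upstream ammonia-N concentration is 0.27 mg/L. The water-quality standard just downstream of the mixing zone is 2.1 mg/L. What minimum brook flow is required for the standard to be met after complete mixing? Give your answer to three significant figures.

Set C_mix = 2.1: (Q·0.2700 + 246.0·34.00) / (Q + 246.0) = 2.1
→ Q = 246.0·(34.00 − 2.1)/(2.1 − 0.2700) = 4288 L/s.

4290 L/s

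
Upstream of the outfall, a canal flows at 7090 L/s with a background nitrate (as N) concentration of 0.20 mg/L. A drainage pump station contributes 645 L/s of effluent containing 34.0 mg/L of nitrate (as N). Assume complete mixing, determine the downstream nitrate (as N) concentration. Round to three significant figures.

3.02 mg/L

Mass balance: C = (7090·0.2000 + 645.0·34.00) / 7735 = 23350/7735 = 3.018 mg/L.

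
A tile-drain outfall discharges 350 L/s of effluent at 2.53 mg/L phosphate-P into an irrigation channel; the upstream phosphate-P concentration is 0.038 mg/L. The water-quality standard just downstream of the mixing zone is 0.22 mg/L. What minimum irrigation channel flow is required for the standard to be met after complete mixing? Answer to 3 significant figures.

Set C_mix = 0.22: (Q·0.03800 + 350.0·2.530) / (Q + 350.0) = 0.22
→ Q = 350.0·(2.530 − 0.22)/(0.22 − 0.03800) = 4442 L/s.

4440 L/s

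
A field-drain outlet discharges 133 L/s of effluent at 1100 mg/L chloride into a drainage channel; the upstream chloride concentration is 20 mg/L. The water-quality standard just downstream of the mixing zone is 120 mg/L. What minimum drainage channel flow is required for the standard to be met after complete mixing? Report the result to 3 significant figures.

Set C_mix = 120: (Q·20.00 + 133.0·1100) / (Q + 133.0) = 120
→ Q = 133.0·(1100 − 120)/(120 − 20.00) = 1303 L/s.

1300 L/s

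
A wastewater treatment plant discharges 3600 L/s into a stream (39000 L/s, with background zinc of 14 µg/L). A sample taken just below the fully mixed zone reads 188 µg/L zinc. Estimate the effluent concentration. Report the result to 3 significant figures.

Mass balance: 39000·14.00 + 3600·Cₑ = 42600·188.0
→ Cₑ = (42600·188.0 − 39000·14.00) / 3600 = 2073 µg/L.

2070 µg/L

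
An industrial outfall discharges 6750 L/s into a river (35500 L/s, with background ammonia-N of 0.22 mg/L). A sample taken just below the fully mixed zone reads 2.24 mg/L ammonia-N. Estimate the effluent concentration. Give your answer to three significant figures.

12.9 mg/L

Mass balance: 35500·0.2200 + 6750·Cₑ = 42250·2.240
→ Cₑ = (42250·2.240 − 35500·0.2200) / 6750 = 12.86 mg/L.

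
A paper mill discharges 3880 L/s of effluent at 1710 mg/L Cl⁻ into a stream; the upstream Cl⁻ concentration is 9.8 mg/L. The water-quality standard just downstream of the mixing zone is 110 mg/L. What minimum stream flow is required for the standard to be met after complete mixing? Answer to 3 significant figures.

62000 L/s

Set C_mix = 110: (Q·9.800 + 3880·1710) / (Q + 3880) = 110
→ Q = 3880·(1710 − 110)/(110 − 9.800) = 61960 L/s.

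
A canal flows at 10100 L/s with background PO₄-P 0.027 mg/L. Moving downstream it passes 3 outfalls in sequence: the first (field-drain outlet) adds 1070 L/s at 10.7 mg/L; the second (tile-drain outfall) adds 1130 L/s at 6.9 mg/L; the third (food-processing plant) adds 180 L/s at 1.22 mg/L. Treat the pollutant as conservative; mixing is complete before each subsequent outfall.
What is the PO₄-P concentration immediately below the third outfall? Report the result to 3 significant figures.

Outfall 1: combined Q = 11170 L/s; C = (10100·0.02700 + 1070·10.70)/11170 = 1.049 mg/L.
Outfall 2: combined Q = 12300 L/s; C = (11170·1.049 + 1130·6.900)/12300 = 1.587 mg/L.
Outfall 3: combined Q = 12480 L/s; C = (12300·1.587 + 180.0·1.220)/12480 = 1.582 mg/L.

1.58 mg/L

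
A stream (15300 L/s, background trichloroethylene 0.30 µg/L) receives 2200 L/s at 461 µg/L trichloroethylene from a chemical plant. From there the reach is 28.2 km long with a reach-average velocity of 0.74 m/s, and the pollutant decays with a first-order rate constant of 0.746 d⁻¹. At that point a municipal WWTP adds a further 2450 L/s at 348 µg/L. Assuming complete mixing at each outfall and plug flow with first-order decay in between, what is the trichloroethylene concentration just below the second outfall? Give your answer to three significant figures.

79.5 µg/L

Mass balance: C = (15300·0.3000 + 2200·461.0) / 17500 = 1019000/17500 = 58.22 µg/L; combined flow 17500 L/s.
Travel time t = 28.2·1000 / 0.74 = 38110 s = 10.59 h.
After decay, C = 58.22 × e^(−kt) = 58.22 × 0.7196 = 41.89 µg/L.
At the second outfall, C = (17500·41.89 + 2450·348.0) / (17500 + 2450) = 79.49 µg/L.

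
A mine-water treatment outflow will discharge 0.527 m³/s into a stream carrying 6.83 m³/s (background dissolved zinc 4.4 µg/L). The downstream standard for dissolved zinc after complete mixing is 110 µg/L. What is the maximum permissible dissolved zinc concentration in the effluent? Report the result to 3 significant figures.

1480 µg/L

At the limit, (Qr·Cr + Qe·Cₑ)/(Qr + Qe) = 110:
Cₑ = (7.357·110 − 6.830·4.400) / 0.5270 = 1479 µg/L.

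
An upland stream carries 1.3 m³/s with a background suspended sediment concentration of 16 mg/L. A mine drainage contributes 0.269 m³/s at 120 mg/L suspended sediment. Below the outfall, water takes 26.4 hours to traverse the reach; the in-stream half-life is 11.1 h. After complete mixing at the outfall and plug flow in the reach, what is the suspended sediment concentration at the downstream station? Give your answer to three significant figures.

6.51 mg/L

Mixed concentration C = ΣQC/ΣQ = (1.300·16.00 + 0.2690·120.0) / 1.569 = 53.08/1.569 = 33.83 mg/L.
Half-life 11.1 h → k = ln 2 / 11.1 = 0.06245 h⁻¹ = 1.499 d⁻¹.
First-order decay: C = 33.83·exp(−k·t) = 33.83·0.1923 = 6.506 mg/L.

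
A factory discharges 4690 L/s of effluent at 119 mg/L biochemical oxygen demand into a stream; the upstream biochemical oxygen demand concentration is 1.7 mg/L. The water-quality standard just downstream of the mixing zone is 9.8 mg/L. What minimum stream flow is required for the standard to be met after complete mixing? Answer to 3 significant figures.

63200 L/s

Set C_mix = 9.8: (Q·1.700 + 4690·119.0) / (Q + 4690) = 9.8
→ Q = 4690·(119.0 − 9.8)/(9.8 − 1.700) = 63230 L/s.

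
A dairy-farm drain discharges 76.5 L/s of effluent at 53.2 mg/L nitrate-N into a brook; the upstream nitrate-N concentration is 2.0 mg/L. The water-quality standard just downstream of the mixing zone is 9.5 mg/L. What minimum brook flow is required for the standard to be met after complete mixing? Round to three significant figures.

Set C_mix = 9.5: (Q·2.000 + 76.50·53.20) / (Q + 76.50) = 9.5
→ Q = 76.50·(53.20 − 9.5)/(9.5 − 2.000) = 445.7 L/s.

446 L/s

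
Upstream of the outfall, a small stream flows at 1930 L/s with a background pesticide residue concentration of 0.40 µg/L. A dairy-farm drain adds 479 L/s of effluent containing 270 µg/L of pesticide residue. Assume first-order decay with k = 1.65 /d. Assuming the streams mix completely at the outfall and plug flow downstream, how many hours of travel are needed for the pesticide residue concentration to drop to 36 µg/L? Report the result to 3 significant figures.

After mixing, C = (1930·0.4000 + 479.0·270.0) / 2409 = 130100/2409 = 54.01 µg/L.
54.01·exp(−k·t) = 36 → t = ln(54.01/36)/k = 21240 s = 5.899 h.

5.90 h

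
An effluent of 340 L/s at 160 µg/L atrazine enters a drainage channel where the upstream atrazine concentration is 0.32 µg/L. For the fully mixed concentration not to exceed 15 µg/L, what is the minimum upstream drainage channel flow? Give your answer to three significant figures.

Set C_mix = 15: (Q·0.3200 + 340.0·160.0) / (Q + 340.0) = 15
→ Q = 340.0·(160.0 − 15)/(15 − 0.3200) = 3358 L/s.

3360 L/s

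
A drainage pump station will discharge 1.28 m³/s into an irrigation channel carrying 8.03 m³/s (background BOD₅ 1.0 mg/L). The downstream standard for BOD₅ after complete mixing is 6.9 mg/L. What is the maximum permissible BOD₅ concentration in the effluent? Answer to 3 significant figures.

At the limit, (Qr·Cr + Qe·Cₑ)/(Qr + Qe) = 6.9:
Cₑ = (9.310·6.9 − 8.030·1.000) / 1.280 = 43.91 mg/L.

43.9 mg/L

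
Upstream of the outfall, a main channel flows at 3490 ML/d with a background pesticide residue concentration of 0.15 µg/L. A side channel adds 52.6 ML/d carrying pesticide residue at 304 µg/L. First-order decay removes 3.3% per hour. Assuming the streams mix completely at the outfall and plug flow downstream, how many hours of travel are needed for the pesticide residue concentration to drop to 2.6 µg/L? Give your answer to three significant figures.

Mixed concentration C = ΣQC/ΣQ = (3490·0.1500 + 52.60·304.0) / 3543 = 16510/3543 = 4.662 µg/L.
3.3%/h lost → k = −ln(1 − 0.033) = 0.03356 h⁻¹.
4.662·exp(−k·t) = 2.6 → t = ln(4.662/2.6)/k = 62630 s = 17.40 h.

17.4 h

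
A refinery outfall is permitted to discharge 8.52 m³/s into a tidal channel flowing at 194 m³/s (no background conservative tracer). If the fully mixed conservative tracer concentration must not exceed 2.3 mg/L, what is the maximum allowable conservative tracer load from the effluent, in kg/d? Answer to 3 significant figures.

40200 kg/d

Mass balance at the limit: 194.0·0 + 8.520·Cₑ = 202.5·2.3 → Cₑ = 54.67 mg/L.
Load = 8.520 m³/s × 54.67 g/m³ × 86 400 s/d = 40240 kg/d.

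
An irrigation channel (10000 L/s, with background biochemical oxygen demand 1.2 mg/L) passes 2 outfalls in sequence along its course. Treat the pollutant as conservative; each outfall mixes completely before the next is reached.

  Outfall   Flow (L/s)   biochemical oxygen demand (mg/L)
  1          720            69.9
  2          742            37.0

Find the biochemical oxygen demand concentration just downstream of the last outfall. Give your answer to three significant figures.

7.83 mg/L

Outfall 1: combined Q = 10720 L/s; C = (10000·1.200 + 720.0·69.90)/10720 = 5.814 mg/L.
Outfall 2: combined Q = 11460 L/s; C = (10720·5.814 + 742.0·37.00)/11460 = 7.833 mg/L.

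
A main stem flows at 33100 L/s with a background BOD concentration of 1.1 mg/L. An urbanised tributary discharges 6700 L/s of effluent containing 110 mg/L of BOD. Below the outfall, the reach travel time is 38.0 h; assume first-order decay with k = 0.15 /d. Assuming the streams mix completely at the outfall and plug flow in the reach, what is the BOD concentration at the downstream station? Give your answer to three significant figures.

After mixing, C = (33100·1.100 + 6700·110.0) / 39800 = 773400/39800 = 19.43 mg/L.
First-order decay: C = 19.43·exp(−k·t) = 19.43·0.7886 = 15.32 mg/L.

15.3 mg/L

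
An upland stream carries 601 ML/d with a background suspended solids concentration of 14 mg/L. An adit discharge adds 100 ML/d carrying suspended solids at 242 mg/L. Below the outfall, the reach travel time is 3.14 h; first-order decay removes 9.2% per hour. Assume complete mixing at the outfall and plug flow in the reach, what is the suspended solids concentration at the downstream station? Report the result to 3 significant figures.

34.4 mg/L

Flow-weighted average: C = (601.0·14.00 + 100.0·242.0) / 701.0 = 32610/701.0 = 46.52 mg/L.
9.2%/h lost → k = −ln(1 − 0.092) = 0.09651 h⁻¹.
After decay, C = 46.52 × e^(−kt) = 46.52 × 0.7386 = 34.36 mg/L.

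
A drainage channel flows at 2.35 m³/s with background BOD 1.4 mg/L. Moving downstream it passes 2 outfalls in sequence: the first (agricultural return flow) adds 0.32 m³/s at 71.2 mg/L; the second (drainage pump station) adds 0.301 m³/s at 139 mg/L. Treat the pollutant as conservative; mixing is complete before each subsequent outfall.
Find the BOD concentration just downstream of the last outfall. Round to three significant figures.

Outfall 1: combined Q = 2.670 m³/s; C = (2.350·1.400 + 0.3200·71.20)/2.670 = 9.766 mg/L.
Outfall 2: combined Q = 2.971 m³/s; C = (2.670·9.766 + 0.3010·139.0)/2.971 = 22.86 mg/L.

22.9 mg/L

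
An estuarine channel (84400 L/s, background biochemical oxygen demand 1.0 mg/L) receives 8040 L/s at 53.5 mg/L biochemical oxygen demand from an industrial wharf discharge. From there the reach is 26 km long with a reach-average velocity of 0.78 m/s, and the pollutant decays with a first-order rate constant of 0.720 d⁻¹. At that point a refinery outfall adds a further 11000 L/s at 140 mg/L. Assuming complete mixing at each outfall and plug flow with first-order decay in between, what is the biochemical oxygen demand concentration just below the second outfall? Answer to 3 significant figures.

18.7 mg/L

Conservation of mass: C = (84400·1.000 + 8040·53.50) / 92440 = 514500/92440 = 5.566 mg/L; combined flow 92440 L/s.
Travel time t = 26·1000 / 0.78 = 33330 s = 9.259 h.
After decay, C = 5.566 × e^(−kt) = 5.566 × 0.7575 = 4.216 mg/L.
Second outfall: C = (92440·4.216 + 11000·140.0)/103400 = 18.66 mg/L.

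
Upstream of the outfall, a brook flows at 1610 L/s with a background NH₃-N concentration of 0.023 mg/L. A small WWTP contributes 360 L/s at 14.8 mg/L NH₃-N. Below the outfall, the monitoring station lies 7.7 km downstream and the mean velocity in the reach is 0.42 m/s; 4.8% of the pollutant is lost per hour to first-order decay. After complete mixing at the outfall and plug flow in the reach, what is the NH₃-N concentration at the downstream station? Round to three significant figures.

Mixed concentration C = ΣQC/ΣQ = (1610·0.02300 + 360.0·14.80) / 1970 = 5365/1970 = 2.723 mg/L.
Travel time t = 7.7·1000 / 0.42 = 18330 s = 5.093 h.
4.8%/h lost → k = −ln(1 − 0.048) = 0.04919 h⁻¹.
Decay over the reach: 2.723·exp(−kt) = 2.723·0.7784 = 2.120 mg/L.

2.12 mg/L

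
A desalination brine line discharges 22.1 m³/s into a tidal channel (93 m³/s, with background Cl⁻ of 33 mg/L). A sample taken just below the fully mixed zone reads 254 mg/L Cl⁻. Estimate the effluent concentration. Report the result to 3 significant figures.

1180 mg/L

Mass balance: 93.00·33.00 + 22.10·Cₑ = 115.1·254.0
→ Cₑ = (115.1·254.0 − 93.00·33.00) / 22.10 = 1184 mg/L.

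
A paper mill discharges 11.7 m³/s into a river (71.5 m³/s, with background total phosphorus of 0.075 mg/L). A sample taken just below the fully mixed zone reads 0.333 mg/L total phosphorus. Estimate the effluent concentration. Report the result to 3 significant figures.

Mass balance: 71.50·0.07500 + 11.70·Cₑ = 83.20·0.3330
→ Cₑ = (83.20·0.3330 − 71.50·0.07500) / 11.70 = 1.910 mg/L.

1.91 mg/L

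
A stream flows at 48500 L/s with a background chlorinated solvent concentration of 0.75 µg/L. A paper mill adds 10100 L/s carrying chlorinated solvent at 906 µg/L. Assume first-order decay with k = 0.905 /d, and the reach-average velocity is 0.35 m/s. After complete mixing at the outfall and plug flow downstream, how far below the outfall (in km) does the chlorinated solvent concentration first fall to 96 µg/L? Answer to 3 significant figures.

16.4 km

After mixing, C = (48500·0.7500 + 10100·906.0) / 58600 = 9187000/58600 = 156.8 µg/L.
Set 156.8·exp(−k·t) = 96 → t = ln(156.8/96)/k = 46820 s = 13.01 h.
Distance = v·t = 0.35·46820 = 16390 m = 16.39 km.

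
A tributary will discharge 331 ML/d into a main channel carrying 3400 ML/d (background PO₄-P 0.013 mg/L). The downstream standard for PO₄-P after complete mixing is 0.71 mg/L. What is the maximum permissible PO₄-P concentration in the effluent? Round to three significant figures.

7.87 mg/L

At the limit, (Qr·Cr + Qe·Cₑ)/(Qr + Qe) = 0.71:
Cₑ = (3731·0.71 − 3400·0.01300) / 331.0 = 7.870 mg/L.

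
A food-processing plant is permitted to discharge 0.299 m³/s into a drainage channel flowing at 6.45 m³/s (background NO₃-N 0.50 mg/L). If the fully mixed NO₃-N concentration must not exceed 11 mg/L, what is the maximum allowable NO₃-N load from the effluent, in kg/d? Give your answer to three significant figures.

Mass balance at the limit: 6.450·0.5000 + 0.2990·Cₑ = 6.749·11 → Cₑ = 237.5 mg/L.
Load = 0.2990 m³/s × 237.5 g/m³ × 86 400 s/d = 6136 kg/d.

6140 kg/d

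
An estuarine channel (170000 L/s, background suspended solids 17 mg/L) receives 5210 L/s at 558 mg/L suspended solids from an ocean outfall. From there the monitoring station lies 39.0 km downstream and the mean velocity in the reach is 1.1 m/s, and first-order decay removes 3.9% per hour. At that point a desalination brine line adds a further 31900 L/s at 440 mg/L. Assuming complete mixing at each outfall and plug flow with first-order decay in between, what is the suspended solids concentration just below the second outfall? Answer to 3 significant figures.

86.7 mg/L

Mixed concentration C = ΣQC/ΣQ = (170000·17.00 + 5210·558.0) / 175200 = 5797000/175200 = 33.09 mg/L; combined flow 175200 L/s.
Travel time t = 39.0·1000 / 1.1 = 35450 s = 9.848 h.
3.9%/h lost → k = −ln(1 − 0.039) = 0.03978 h⁻¹.
After decay, C = 33.09 × e^(−kt) = 33.09 × 0.6759 = 22.36 mg/L.
Second outfall: C = (175200·22.36 + 31900·440.0)/207100 = 86.69 mg/L.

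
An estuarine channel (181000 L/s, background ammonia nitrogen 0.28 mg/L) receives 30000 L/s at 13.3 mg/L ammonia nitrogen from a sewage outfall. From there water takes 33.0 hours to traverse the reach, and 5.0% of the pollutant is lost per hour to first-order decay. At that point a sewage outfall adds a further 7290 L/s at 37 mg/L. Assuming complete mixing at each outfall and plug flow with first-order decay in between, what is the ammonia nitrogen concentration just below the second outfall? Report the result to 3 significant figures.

1.61 mg/L

Conservation of mass: C = (181000·0.2800 + 30000·13.30) / 211000 = 449700/211000 = 2.131 mg/L; combined flow 211000 L/s.
5.0%/h lost → k = −ln(1 − 0.05) = 0.05129 h⁻¹.
Applying C = C₀e^(−kt): 2.131 × 0.1840 = 0.3922 mg/L.
Second outfall: C = (211000·0.3922 + 7290·37.00)/218300 = 1.615 mg/L.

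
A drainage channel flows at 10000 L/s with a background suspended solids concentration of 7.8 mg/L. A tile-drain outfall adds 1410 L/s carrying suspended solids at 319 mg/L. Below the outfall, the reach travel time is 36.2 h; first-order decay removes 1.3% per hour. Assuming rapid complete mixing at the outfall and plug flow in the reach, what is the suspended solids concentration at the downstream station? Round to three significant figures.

Mass balance: C = (10000·7.800 + 1410·319.0) / 11410 = 527800/11410 = 46.26 mg/L.
1.3%/h lost → k = −ln(1 − 0.013) = 0.01309 h⁻¹.
First-order decay: C = 46.26·exp(−k·t) = 46.26·0.6227 = 28.80 mg/L.

28.8 mg/L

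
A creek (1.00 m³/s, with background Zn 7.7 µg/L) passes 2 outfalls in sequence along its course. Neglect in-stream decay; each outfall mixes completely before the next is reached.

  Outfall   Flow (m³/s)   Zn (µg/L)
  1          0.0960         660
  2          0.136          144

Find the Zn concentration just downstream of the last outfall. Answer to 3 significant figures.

Outfall 1: combined Q = 1.096 m³/s; C = (1.000·7.700 + 0.09600·660.0)/1.096 = 64.84 µg/L.
Outfall 2: combined Q = 1.232 m³/s; C = (1.096·64.84 + 0.1360·144.0)/1.232 = 73.57 µg/L.

73.6 µg/L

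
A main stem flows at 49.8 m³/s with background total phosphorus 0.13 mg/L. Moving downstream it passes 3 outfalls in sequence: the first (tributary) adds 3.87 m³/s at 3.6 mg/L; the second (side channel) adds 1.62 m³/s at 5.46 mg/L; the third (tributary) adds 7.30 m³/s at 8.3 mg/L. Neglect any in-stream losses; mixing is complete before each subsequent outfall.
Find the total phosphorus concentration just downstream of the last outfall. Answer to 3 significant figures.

1.44 mg/L

After outfall 1: Q = 49.80 + 3.870 = 53.67 m³/s; C = (49.80·0.1300 + 3.870·3.600)/53.67 = 0.3802 mg/L.
After outfall 2: Q = 53.67 + 1.620 = 55.29 m³/s; C = (53.67·0.3802 + 1.620·5.460)/55.29 = 0.5291 mg/L.
After outfall 3: Q = 55.29 + 7.300 = 62.59 m³/s; C = (55.29·0.5291 + 7.300·8.300)/62.59 = 1.435 mg/L.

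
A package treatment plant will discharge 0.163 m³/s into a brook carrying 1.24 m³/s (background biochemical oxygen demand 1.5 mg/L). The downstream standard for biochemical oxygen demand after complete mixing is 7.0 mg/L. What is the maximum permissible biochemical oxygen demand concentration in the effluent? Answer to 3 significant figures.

48.8 mg/L

At the limit, (Qr·Cr + Qe·Cₑ)/(Qr + Qe) = 7.0:
Cₑ = (1.403·7.0 − 1.240·1.500) / 0.1630 = 48.84 mg/L.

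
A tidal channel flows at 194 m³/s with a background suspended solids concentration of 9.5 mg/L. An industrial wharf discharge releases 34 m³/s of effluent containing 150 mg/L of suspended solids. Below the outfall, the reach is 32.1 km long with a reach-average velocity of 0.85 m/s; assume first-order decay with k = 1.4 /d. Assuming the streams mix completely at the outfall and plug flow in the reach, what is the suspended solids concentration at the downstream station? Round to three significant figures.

16.5 mg/L

Flow-weighted average: C = (194.0·9.500 + 34.00·150.0) / 228.0 = 6943/228.0 = 30.45 mg/L.
Travel time t = 32.1·1000 / 0.85 = 37760 s = 10.49 h.
After decay, C = 30.45 × e^(−kt) = 30.45 × 0.5423 = 16.51 mg/L.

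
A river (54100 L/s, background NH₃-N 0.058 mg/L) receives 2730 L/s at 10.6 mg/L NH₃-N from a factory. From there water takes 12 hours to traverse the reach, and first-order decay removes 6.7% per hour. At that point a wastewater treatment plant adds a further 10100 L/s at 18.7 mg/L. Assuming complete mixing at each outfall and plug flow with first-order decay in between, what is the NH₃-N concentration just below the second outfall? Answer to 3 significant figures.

Flow-weighted average: C = (54100·0.05800 + 2730·10.60) / 56830 = 32080/56830 = 0.5644 mg/L; combined flow 56830 L/s.
6.7%/h lost → k = −ln(1 − 0.067) = 0.06935 h⁻¹.
Decay over the reach: 0.5644·exp(−kt) = 0.5644·0.4351 = 0.2456 mg/L.
At the second outfall, C = (56830·0.2456 + 10100·18.70) / (56830 + 10100) = 3.030 mg/L.

3.03 mg/L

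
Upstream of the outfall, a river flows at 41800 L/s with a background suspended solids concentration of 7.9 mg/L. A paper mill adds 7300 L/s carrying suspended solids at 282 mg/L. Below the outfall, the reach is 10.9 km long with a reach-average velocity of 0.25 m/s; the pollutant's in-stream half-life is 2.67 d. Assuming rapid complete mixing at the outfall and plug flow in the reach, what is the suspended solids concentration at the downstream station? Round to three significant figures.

42.7 mg/L

After mixing, C = (41800·7.900 + 7300·282.0) / 49100 = 2389000/49100 = 48.65 mg/L.
Travel time t = 10.9·1000 / 0.25 = 43600 s = 12.11 h.
Half-life 2.67 d → k = ln 2 / 2.67 = 0.2596 d⁻¹.
First-order decay: C = 48.65·exp(−k·t) = 48.65·0.8772 = 42.68 mg/L.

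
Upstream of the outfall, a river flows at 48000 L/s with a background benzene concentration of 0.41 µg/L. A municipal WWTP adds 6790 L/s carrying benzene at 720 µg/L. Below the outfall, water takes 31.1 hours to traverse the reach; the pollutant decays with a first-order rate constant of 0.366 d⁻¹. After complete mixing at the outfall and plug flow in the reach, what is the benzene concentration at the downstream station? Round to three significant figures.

55.8 µg/L

Flow-weighted average: C = (48000·0.4100 + 6790·720.0) / 54790 = 4908000/54790 = 89.59 µg/L.
First-order decay: C = 89.59·exp(−k·t) = 89.59·0.6223 = 55.75 µg/L.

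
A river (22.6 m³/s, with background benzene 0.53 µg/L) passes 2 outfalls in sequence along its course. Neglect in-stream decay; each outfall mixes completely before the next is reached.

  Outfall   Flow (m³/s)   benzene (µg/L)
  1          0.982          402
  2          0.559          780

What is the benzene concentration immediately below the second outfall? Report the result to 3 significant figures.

After outfall 1: Q = 22.60 + 0.9820 = 23.58 m³/s; C = (22.60·0.5300 + 0.9820·402.0)/23.58 = 17.25 µg/L.
After outfall 2: Q = 23.58 + 0.5590 = 24.14 m³/s; C = (23.58·17.25 + 0.5590·780.0)/24.14 = 34.91 µg/L.

34.9 µg/L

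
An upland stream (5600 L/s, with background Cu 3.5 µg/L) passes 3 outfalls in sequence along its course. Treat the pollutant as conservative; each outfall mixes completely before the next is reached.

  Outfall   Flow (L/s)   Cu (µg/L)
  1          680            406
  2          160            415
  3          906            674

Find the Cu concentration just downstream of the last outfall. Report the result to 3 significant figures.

132 µg/L

After outfall 1: Q = 5600 + 680.0 = 6280 L/s; C = (5600·3.500 + 680.0·406.0)/6280 = 47.08 µg/L.
After outfall 2: Q = 6280 + 160.0 = 6440 L/s; C = (6280·47.08 + 160.0·415.0)/6440 = 56.22 µg/L.
After outfall 3: Q = 6440 + 906.0 = 7346 L/s; C = (6440·56.22 + 906.0·674.0)/7346 = 132.4 µg/L.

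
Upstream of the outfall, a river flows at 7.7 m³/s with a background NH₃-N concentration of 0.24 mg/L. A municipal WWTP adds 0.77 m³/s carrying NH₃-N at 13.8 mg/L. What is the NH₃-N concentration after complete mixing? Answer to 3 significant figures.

Mass balance: C = (7.700·0.2400 + 0.7700·13.80) / 8.470 = 12.47/8.470 = 1.473 mg/L.

1.47 mg/L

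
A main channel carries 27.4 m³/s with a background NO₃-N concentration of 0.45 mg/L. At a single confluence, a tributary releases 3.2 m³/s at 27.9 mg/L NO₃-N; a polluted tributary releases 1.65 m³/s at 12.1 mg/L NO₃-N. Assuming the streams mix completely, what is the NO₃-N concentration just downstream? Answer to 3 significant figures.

Conservation of mass: C = (27.40·0.4500 + 3.200·27.90 + 1.650·12.10) / 32.25 = 121.6/32.25 = 3.770 mg/L.

3.77 mg/L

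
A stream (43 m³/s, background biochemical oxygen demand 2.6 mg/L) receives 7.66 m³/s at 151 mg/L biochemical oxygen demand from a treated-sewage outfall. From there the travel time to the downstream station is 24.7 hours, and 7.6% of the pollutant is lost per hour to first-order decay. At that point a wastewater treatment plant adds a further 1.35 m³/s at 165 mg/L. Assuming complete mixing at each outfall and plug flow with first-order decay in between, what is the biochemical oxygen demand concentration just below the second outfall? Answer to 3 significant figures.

Conservation of mass: C = (43.00·2.600 + 7.660·151.0) / 50.66 = 1268/50.66 = 25.04 mg/L; combined flow 50.66 m³/s.
7.6%/h lost → k = −ln(1 − 0.076) = 0.07904 h⁻¹.
Applying C = C₀e^(−kt): 25.04 × 0.1419 = 3.554 mg/L.
Second outfall: C = (50.66·3.554 + 1.350·165.0)/52.01 = 7.745 mg/L.

7.74 mg/L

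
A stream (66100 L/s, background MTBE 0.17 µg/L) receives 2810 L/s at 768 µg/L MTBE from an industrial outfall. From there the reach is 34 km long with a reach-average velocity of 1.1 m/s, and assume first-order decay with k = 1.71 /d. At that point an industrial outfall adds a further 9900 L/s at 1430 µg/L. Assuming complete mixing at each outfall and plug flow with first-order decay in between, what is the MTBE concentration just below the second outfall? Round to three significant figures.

Flow-weighted average: C = (66100·0.1700 + 2810·768.0) / 68910 = 2169000/68910 = 31.48 µg/L; combined flow 68910 L/s.
Travel time t = 34·1000 / 1.1 = 30910 s = 8.586 h.
First-order decay: C = 31.48·exp(−k·t) = 31.48·0.5424 = 17.08 µg/L.
At the second outfall, C = (68910·17.08 + 9900·1430) / (68910 + 9900) = 194.6 µg/L.

195 µg/L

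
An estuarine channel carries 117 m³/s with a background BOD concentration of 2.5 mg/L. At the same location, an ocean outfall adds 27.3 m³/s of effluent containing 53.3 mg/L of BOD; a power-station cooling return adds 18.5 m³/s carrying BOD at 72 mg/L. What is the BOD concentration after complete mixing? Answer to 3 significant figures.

18.9 mg/L

Flow-weighted average: C = (117.0·2.500 + 27.30·53.30 + 18.50·72.00) / 162.8 = 3080/162.8 = 18.92 mg/L.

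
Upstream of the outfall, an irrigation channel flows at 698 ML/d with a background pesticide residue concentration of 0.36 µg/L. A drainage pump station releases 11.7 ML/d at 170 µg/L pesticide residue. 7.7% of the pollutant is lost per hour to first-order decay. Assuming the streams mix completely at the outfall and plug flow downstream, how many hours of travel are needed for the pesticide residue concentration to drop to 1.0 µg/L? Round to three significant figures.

14.3 h

Conservation of mass: C = (698.0·0.3600 + 11.70·170.0) / 709.7 = 2240/709.7 = 3.157 µg/L.
7.7%/h lost → k = −ln(1 − 0.077) = 0.08013 h⁻¹.
3.157·exp(−k·t) = 1.0 → t = ln(3.157/1.0)/k = 51650 s = 14.35 h.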